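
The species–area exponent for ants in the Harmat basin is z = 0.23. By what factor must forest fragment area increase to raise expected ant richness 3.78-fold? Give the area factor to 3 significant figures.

324

(A₂/A₁)^0.23 = 3.78, so A₂/A₁ = 3.78^(1/0.23) = 3.78^4.348
ln(A₂/A₁) = ln 3.78 / 0.23 = 1.3297 / 0.23 = 5.7814
A₂/A₁ = e^5.7814 ≈ 324.2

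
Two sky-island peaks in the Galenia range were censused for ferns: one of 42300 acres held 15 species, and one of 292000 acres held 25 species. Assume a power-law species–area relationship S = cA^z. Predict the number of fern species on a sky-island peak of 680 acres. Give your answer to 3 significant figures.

5.03

z = ln(25/15) / ln(292000/42300) = 0.5108 / 1.9320 = 0.2644
c = 15 / 42300^0.2644 = 15 / 16.72 = 0.8971
S₃ = 0.8971 × 680^0.2644 = 0.8971 × 5.61 ≈ 5.033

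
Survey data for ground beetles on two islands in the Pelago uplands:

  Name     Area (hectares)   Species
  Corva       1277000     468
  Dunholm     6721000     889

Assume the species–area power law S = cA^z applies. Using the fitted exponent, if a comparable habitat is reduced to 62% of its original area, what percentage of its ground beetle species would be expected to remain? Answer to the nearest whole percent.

83%

z = ln(889/468) / ln(6721000/1277000) = 0.6416 / 1.6607 = 0.3864
S_new/S_old = (A_new/A_old)^z = 0.62^0.3864 = exp(0.3864 × -0.4780) = 0.8314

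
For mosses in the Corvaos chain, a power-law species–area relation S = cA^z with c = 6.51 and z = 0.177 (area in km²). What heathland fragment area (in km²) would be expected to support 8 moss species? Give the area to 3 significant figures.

8 = 6.51 × A^0.177  ⇒  A^0.177 = 8/6.51 = 1.229
ln A = ln(1.229) / 0.177 = 0.2061 / 0.177 = 1.1644
A = e^1.1644 ≈ 3.204 km²

3.20 km²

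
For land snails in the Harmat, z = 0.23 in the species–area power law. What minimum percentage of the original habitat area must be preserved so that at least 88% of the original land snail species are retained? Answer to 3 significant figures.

57.4%

Need (A_new/A_old)^0.23 = 0.88, so A_new/A_old = 0.88^(1/0.23) = 0.88^4.348
ln(A_new/A_old) = ln 0.88 / 0.23 = -0.1278 / 0.23 = -0.5558
A_new/A_old = e^-0.5558 ≈ 0.5736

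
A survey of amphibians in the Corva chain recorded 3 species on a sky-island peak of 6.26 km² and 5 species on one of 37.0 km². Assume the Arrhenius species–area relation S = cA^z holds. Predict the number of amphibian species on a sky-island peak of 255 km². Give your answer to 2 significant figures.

8.7

z = ln(5/3) / ln(37/6.26) = 0.5108 / 1.7767 = 0.2875
c = 3 / 6.26^0.2875 = 3 / 1.694 = 1.771
S₃ = 1.771 × 255^0.2875 = 1.771 × 4.919 ≈ 8.71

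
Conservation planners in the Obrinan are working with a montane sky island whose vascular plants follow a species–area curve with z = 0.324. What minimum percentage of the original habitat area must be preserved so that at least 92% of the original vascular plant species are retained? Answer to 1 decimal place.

Need (A_new/A_old)^0.324 = 0.92, so A_new/A_old = 0.92^(1/0.324) = 0.92^3.086
ln(A_new/A_old) = ln 0.92 / 0.324 = -0.0834 / 0.324 = -0.2574
A_new/A_old = e^-0.2574 ≈ 0.7731

77.3%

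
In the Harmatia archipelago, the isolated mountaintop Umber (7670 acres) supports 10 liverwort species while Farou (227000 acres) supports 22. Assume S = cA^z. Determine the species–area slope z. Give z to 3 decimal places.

Taking logs: ln S = ln c + z ln A, so z = (ln S₂ − ln S₁)/(ln A₂ − ln A₁).
z = ln(22/10) / ln(227000/7670) = ln(2.2) / ln(29.6) = 0.7885 / 3.3876 = 0.2327

0.233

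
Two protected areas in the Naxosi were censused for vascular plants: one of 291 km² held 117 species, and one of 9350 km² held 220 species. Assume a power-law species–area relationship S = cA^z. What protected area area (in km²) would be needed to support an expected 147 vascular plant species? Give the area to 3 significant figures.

1020 km²

z = ln(220/117) / ln(9350/291) = 0.6315 / 3.4698 = 0.1820
c = 117 / 291^0.1820 = 117 / 2.808 = 41.67
A = (147/41.67)^(1/0.1820) ⇒ ln A = ln(3.528)/0.1820 = 6.9276
A = e^6.9276 ≈ 1020 km²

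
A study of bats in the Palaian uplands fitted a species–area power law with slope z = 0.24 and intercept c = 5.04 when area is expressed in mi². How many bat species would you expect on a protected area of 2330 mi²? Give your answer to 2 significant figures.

32

S = 5.04 × 2330^0.24
ln S = ln 5.04 + 0.24 × ln 2330 = 1.6174 + 0.24 × 7.7536 = 3.4783
S = e^3.4783 ≈ 32.4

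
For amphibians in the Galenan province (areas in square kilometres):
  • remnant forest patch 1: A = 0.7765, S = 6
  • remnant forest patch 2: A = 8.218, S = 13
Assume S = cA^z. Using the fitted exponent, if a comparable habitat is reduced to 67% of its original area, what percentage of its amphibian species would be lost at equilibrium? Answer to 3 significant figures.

12.3%

z = ln(13/6) / ln(8.218/0.7765) = 0.7732 / 2.3593 = 0.3277
S_new/S_old = (A_new/A_old)^z = 0.67^0.3277 = exp(0.3277 × -0.4005) = 0.877
Fraction lost = 1 − 0.877 = 0.123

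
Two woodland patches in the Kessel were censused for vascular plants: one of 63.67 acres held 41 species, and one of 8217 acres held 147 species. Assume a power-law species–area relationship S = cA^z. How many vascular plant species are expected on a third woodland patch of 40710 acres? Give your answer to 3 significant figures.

z = ln(147/41) / ln(8217/63.67) = 1.2769 / 4.8602 = 0.2627
c = 41 / 63.67^0.2627 = 41 / 2.978 = 13.77
S₃ = 13.77 × 40710^0.2627 = 13.77 × 16.26 ≈ 223.8

224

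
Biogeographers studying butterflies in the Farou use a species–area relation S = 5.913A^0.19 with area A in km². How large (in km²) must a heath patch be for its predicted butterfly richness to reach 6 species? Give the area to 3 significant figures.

6 = 5.913 × A^0.19  ⇒  A^0.19 = 6/5.913 = 1.015
ln A = ln(1.015) / 0.19 = 0.0146 / 0.19 = 0.0769
A = e^0.0769 ≈ 1.08 km²

1.08 km²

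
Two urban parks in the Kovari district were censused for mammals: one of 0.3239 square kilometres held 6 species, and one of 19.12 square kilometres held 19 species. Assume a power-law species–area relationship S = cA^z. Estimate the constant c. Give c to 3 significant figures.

z = ln(S₂/S₁) / ln(A₂/A₁) = ln(19/6) / ln(19.12/0.3239) = 1.1527 / 4.0781 = 0.2827
c = S₁ / A₁^z = 6 / 0.3239^0.2827 = 6 / 0.7271 = 8.252

8.25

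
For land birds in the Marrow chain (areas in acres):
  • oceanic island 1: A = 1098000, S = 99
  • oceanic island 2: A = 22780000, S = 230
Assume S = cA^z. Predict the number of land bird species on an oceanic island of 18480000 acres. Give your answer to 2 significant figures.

220

z = ln(230/99) / ln(22780000/1098000) = 0.8430 / 3.0324 = 0.2780
c = 99 / 1098000^0.2780 = 99 / 47.77 = 2.072
S₃ = 2.072 × 18480000^0.2780 = 2.072 × 104.7 ≈ 217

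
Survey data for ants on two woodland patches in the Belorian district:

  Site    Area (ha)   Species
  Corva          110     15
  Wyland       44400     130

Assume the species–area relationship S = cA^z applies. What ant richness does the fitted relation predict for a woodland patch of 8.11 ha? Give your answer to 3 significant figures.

5.87

z = ln(130/15) / ln(44400/110) = 2.1595 / 6.0005 = 0.3599
c = 15 / 110^0.3599 = 15 / 5.428 = 2.763
S₃ = 2.763 × 8.11^0.3599 = 2.763 × 2.124 ≈ 5.869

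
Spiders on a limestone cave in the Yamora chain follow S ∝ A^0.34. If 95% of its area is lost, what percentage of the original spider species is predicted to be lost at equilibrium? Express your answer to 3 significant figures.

S_new/S_old = (A_new/A_old)^z = 0.05^0.34
= exp(0.34 × ln 0.05) = exp(0.34 × -2.9957) = exp(-1.0185) ≈ 0.3611
Fraction lost = 1 − 0.3611 = 0.6389

63.9%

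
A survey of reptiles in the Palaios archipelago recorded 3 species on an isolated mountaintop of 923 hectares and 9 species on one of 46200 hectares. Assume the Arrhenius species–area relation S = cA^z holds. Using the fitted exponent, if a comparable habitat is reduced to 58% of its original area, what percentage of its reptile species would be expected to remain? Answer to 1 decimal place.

z = ln(9/3) / ln(46200/923) = 1.0986 / 3.9131 = 0.2808
S_new/S_old = (A_new/A_old)^z = 0.58^0.2808 = exp(0.2808 × -0.5447) = 0.8582

85.8%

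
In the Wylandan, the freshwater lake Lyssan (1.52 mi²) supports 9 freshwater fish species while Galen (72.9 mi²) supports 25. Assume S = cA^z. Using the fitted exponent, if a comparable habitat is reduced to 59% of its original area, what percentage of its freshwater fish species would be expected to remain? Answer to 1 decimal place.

87.0%

z = ln(25/9) / ln(72.9/1.52) = 1.0217 / 3.8704 = 0.2640
S_new/S_old = (A_new/A_old)^z = 0.59^0.2640 = exp(0.2640 × -0.5276) = 0.87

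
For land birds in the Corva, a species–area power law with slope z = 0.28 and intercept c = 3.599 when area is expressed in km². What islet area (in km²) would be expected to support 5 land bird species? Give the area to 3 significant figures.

5 = 3.599 × A^0.28  ⇒  A^0.28 = 5/3.599 = 1.389
ln A = ln(1.389) / 0.28 = 0.3288 / 0.28 = 1.1742
A = e^1.1742 ≈ 3.236 km²

3.24 km²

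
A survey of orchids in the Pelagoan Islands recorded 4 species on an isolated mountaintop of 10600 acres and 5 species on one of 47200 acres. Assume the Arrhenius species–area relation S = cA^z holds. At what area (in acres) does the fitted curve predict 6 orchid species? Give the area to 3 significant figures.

160000 acres

z = ln(5/4) / ln(47200/10600) = 0.2231 / 1.4935 = 0.1494
c = 4 / 10600^0.1494 = 4 / 3.994 = 1.002
A = (6/1.002)^(1/0.1494) ⇒ ln A = ln(5.991)/0.1494 = 11.9825
A = e^11.9825 ≈ 159925 acres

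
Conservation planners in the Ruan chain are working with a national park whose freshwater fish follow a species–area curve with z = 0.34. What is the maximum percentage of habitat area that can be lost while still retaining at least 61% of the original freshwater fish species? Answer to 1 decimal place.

76.6%

Need (A_new/A_old)^0.34 = 0.61, so A_new/A_old = 0.61^(1/0.34) = 0.61^2.941
ln(A_new/A_old) = ln 0.61 / 0.34 = -0.4943 / 0.34 = -1.4538
A_new/A_old = e^-1.4538 ≈ 0.2337
Fraction that can be lost = 1 − 0.2337 = 0.7663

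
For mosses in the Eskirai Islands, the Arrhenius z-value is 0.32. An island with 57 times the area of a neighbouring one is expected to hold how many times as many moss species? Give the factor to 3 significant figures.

3.65

S₂/S₁ = (A₂/A₁)^z = 57^0.32
ln(S₂/S₁) = 0.32 × ln 57 = 0.32 × 4.0431 = 1.2938
S₂/S₁ = e^1.2938 ≈ 3.647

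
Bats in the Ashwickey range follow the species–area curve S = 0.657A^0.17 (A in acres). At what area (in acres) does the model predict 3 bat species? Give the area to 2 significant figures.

7600 acres

3 = 0.657 × A^0.17  ⇒  A^0.17 = 3/0.657 = 4.566
ln A = ln(4.566) / 0.17 = 1.5187 / 0.17 = 8.9334
A = e^8.9334 ≈ 7581 acres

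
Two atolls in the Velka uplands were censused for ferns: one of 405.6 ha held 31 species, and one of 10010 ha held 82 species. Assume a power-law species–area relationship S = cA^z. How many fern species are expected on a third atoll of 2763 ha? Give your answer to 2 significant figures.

z = ln(82/31) / ln(10010/405.6) = 0.9727 / 3.2060 = 0.3034
c = 31 / 405.6^0.3034 = 31 / 6.185 = 5.012
S₃ = 5.012 × 2763^0.3034 = 5.012 × 11.07 ≈ 55.49

55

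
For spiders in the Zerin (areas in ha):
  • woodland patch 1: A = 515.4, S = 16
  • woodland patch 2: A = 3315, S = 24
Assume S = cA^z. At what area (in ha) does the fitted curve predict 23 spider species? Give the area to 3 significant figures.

z = ln(24/16) / ln(3315/515.4) = 0.4055 / 1.8613 = 0.2178
c = 16 / 515.4^0.2178 = 16 / 3.898 = 4.105
A = (23/4.105)^(1/0.2178) ⇒ ln A = ln(5.603)/0.2178 = 7.9108
A = e^7.9108 ≈ 2727 ha

2730 ha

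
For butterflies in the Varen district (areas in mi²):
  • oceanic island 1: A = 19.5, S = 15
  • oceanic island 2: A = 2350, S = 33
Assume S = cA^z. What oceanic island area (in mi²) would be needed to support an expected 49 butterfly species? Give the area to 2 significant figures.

26000 mi²

z = ln(33/15) / ln(2350/19.5) = 0.7885 / 4.7918 = 0.1645
c = 15 / 19.5^0.1645 = 15 / 1.63 = 9.201
A = (49/9.201)^(1/0.1645) ⇒ ln A = ln(5.326)/0.1645 = 10.1646
A = e^10.1646 ≈ 25968 mi²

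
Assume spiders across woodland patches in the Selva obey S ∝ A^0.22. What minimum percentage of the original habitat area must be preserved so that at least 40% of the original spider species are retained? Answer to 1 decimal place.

Need (A_new/A_old)^0.22 = 0.4, so A_new/A_old = 0.4^(1/0.22) = 0.4^4.545
ln(A_new/A_old) = ln 0.4 / 0.22 = -0.9163 / 0.22 = -4.1650
A_new/A_old = e^-4.1650 ≈ 0.01553

1.6%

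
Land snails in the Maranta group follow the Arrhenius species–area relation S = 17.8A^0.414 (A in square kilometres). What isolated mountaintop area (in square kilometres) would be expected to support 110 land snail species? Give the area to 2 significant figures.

110 = 17.8 × A^0.414  ⇒  A^0.414 = 110/17.8 = 6.18
ln A = ln(6.18) / 0.414 = 1.8213 / 0.414 = 4.3992
A = e^4.3992 ≈ 81.39 square kilometres

81 square kilometres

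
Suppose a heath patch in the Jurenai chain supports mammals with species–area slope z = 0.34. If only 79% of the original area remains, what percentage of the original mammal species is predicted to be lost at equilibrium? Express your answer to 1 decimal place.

7.7%

S_new/S_old = (A_new/A_old)^z = 0.79^0.34
= exp(0.34 × ln 0.79) = exp(0.34 × -0.2357) = exp(-0.0801) ≈ 0.923
Fraction lost = 1 − 0.923 = 0.07702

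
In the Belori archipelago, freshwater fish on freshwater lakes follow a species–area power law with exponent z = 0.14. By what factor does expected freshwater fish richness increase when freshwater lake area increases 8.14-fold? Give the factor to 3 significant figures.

1.34

S₂/S₁ = (A₂/A₁)^z = 8.14^0.14
ln(S₂/S₁) = 0.14 × ln 8.14 = 0.14 × 2.0968 = 0.2936
S₂/S₁ = e^0.2936 ≈ 1.341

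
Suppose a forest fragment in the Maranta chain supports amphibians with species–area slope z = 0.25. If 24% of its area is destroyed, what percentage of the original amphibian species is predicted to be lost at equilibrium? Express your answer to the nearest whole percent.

7%

S_new/S_old = (A_new/A_old)^z = 0.76^0.25
= exp(0.25 × ln 0.76) = exp(0.25 × -0.2744) = exp(-0.0686) ≈ 0.9337
Fraction lost = 1 − 0.9337 = 0.06631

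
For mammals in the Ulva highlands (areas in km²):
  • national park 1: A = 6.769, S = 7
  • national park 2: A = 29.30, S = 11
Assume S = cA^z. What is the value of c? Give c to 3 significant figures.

3.88

z = ln(S₂/S₁) / ln(A₂/A₁) = ln(11/7) / ln(29.3/6.769) = 0.4520 / 1.4652 = 0.3085
c = S₁ / A₁^z = 7 / 6.769^0.3085 = 7 / 1.804 = 3.881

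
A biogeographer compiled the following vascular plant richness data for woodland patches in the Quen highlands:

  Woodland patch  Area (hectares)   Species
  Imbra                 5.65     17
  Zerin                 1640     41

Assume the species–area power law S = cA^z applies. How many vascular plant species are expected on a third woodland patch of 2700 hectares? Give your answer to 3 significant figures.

z = ln(41/17) / ln(1640/5.65) = 0.8804 / 5.6708 = 0.1552
c = 17 / 5.65^0.1552 = 17 / 1.308 = 12.99
S₃ = 12.99 × 2700^0.1552 = 12.99 × 3.41 ≈ 44.3

44.3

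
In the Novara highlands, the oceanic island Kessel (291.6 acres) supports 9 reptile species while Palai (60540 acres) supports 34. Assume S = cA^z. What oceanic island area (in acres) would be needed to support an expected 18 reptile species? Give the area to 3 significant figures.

z = ln(34/9) / ln(60540/291.6) = 1.3291 / 5.3357 = 0.2491
c = 9 / 291.6^0.2491 = 9 / 4.111 = 2.189
A = (18/2.189)^(1/0.2491) ⇒ ln A = ln(8.223)/0.2491 = 8.4579
A = e^8.4579 ≈ 4712 acres

4710 acres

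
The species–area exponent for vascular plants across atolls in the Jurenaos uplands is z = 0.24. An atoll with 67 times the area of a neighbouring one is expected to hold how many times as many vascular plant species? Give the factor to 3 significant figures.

S₂/S₁ = (A₂/A₁)^z = 67^0.24
ln(S₂/S₁) = 0.24 × ln 67 = 0.24 × 4.2047 = 1.0091
S₂/S₁ = e^1.0091 ≈ 2.743

2.74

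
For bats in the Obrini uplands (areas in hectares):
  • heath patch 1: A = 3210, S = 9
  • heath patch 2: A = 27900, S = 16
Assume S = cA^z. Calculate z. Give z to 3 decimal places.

Taking logs: ln S = ln c + z ln A, so z = (ln S₂ − ln S₁)/(ln A₂ − ln A₁).
z = ln(16/9) / ln(27900/3210) = ln(1.778) / ln(8.692) = 0.5754 / 2.1624 = 0.2661

0.266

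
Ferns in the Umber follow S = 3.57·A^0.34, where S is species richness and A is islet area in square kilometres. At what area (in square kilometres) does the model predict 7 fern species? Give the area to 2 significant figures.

7.2 square kilometres

7 = 3.57 × A^0.34  ⇒  A^0.34 = 7/3.57 = 1.961
ln A = ln(1.961) / 0.34 = 0.6733 / 0.34 = 1.9804
A = e^1.9804 ≈ 7.246 square kilometres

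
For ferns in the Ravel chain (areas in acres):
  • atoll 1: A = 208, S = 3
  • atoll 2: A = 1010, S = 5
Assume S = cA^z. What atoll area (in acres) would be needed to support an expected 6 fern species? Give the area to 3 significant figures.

z = ln(5/3) / ln(1010/208) = 0.5108 / 1.5802 = 0.3233
c = 3 / 208^0.3233 = 3 / 5.615 = 0.5343
A = (6/0.5343)^(1/0.3233) ⇒ ln A = ln(11.23)/0.3233 = 7.4817
A = e^7.4817 ≈ 1775 acres

1780 acres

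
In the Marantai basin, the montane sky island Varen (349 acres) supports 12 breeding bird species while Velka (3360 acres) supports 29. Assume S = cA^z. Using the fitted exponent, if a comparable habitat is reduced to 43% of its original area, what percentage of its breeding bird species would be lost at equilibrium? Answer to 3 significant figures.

z = ln(29/12) / ln(3360/349) = 0.8824 / 2.2646 = 0.3896
S_new/S_old = (A_new/A_old)^z = 0.43^0.3896 = exp(0.3896 × -0.8440) = 0.7198
Fraction lost = 1 − 0.7198 = 0.2802

28.0%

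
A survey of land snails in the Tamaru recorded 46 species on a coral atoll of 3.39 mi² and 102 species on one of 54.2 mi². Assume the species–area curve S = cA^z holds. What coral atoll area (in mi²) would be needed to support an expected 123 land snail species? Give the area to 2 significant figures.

100 mi²

z = ln(102/46) / ln(54.2/3.39) = 0.7963 / 2.7719 = 0.2873
c = 46 / 3.39^0.2873 = 46 / 1.42 = 32.39
A = (123/32.39)^(1/0.2873) ⇒ ln A = ln(3.797)/0.2873 = 4.6443
A = e^4.6443 ≈ 104 mi²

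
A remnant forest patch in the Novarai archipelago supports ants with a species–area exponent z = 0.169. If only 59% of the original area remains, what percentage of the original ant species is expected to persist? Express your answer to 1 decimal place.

91.5%

S_new/S_old = (A_new/A_old)^z = 0.59^0.169
= exp(0.169 × ln 0.59) = exp(0.169 × -0.5276) = exp(-0.0892) ≈ 0.9147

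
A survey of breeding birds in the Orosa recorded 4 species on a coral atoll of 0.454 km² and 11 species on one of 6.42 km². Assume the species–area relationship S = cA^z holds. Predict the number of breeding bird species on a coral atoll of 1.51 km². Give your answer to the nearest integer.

6

z = ln(11/4) / ln(6.42/0.454) = 1.0116 / 2.6491 = 0.3819
c = 4 / 0.454^0.3819 = 4 / 0.7397 = 5.408
S₃ = 5.408 × 1.51^0.3819 = 5.408 × 1.17 ≈ 6.329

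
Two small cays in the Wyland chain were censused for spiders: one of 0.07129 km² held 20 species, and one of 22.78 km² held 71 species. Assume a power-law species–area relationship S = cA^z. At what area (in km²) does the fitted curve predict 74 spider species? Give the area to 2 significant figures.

28 km²

z = ln(71/20) / ln(22.78/0.07129) = 1.2669 / 5.7669 = 0.2197
c = 20 / 0.07129^0.2197 = 20 / 0.5598 = 35.73
A = (74/35.73)^(1/0.2197) ⇒ ln A = ln(2.071)/0.2197 = 3.3143
A = e^3.3143 ≈ 27.5 km²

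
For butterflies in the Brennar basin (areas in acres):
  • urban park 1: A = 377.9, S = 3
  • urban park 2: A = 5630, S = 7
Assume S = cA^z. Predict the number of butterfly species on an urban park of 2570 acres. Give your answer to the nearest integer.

5

z = ln(7/3) / ln(5630/377.9) = 0.8473 / 2.7012 = 0.3137
c = 3 / 377.9^0.3137 = 3 / 6.433 = 0.4663
S₃ = 0.4663 × 2570^0.3137 = 0.4663 × 11.74 ≈ 5.474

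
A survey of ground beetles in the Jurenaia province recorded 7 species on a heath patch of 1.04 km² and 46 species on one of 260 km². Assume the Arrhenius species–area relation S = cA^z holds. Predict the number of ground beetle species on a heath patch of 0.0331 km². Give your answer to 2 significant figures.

z = ln(46/7) / ln(260/1.04) = 1.8827 / 5.5215 = 0.3410
c = 7 / 1.04^0.3410 = 7 / 1.013 = 6.907
S₃ = 6.907 × 0.0331^0.3410 = 6.907 × 0.3128 ≈ 2.161

2.2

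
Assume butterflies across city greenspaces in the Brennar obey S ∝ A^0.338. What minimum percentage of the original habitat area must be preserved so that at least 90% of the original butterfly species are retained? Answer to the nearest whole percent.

73%

Need (A_new/A_old)^0.338 = 0.9, so A_new/A_old = 0.9^(1/0.338) = 0.9^2.959
ln(A_new/A_old) = ln 0.9 / 0.338 = -0.1054 / 0.338 = -0.3117
A_new/A_old = e^-0.3117 ≈ 0.7322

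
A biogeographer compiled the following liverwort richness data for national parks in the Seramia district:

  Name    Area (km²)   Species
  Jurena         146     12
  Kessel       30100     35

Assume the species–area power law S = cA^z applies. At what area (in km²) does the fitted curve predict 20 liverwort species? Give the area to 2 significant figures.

1900 km²

z = ln(35/12) / ln(30100/146) = 1.0704 / 5.3287 = 0.2009
c = 12 / 146^0.2009 = 12 / 2.721 = 4.41
A = (20/4.41)^(1/0.2009) ⇒ ln A = ln(4.536)/0.2009 = 7.5265
A = e^7.5265 ≈ 1857 km²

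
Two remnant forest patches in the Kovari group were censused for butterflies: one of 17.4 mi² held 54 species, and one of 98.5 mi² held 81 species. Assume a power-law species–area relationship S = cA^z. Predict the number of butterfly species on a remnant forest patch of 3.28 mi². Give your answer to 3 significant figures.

36.6

z = ln(81/54) / ln(98.5/17.4) = 0.4055 / 1.7336 = 0.2339
c = 54 / 17.4^0.2339 = 54 / 1.951 = 27.68
S₃ = 27.68 × 3.28^0.2339 = 27.68 × 1.32 ≈ 36.55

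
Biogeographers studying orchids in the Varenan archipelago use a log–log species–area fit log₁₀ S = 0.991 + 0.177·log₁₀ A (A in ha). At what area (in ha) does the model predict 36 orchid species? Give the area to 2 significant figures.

36 = 9.795 × A^0.177  ⇒  A^0.177 = 36/9.795 = 3.675
ln A = ln(3.675) / 0.177 = 1.3017 / 0.177 = 7.3540
A = e^7.3540 ≈ 1562 ha

1600 ha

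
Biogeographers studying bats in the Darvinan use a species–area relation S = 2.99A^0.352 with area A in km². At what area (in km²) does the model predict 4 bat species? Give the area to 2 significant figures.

4 = 2.99 × A^0.352  ⇒  A^0.352 = 4/2.99 = 1.338
ln A = ln(1.338) / 0.352 = 0.2910 / 0.352 = 0.8268
A = e^0.8268 ≈ 2.286 km²

2.3 km²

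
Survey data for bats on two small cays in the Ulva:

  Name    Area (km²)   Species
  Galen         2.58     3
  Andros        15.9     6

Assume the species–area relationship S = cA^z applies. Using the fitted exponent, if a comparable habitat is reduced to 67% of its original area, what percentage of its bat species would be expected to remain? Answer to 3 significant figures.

85.8%

z = ln(6/3) / ln(15.9/2.58) = 0.6931 / 1.8185 = 0.3812
S_new/S_old = (A_new/A_old)^z = 0.67^0.3812 = exp(0.3812 × -0.4005) = 0.8584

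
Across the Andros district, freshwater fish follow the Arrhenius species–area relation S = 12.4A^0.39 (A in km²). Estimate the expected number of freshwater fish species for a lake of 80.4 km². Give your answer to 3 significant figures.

68.6

S = 12.4 × 80.4^0.39
ln S = ln 12.4 + 0.39 × ln 80.4 = 2.5177 + 0.39 × 4.3870 = 4.2286
S = e^4.2286 ≈ 68.62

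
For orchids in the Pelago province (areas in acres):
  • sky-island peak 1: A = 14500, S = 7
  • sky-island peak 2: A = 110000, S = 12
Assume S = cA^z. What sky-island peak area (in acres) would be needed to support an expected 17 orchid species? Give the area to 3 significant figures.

407000 acres

z = ln(12/7) / ln(110000/14500) = 0.5390 / 2.0263 = 0.2660
c = 7 / 14500^0.2660 = 7 / 12.79 = 0.5473
A = (17/0.5473)^(1/0.2660) ⇒ ln A = ln(31.06)/0.2660 = 12.9177
A = e^12.9177 ≈ 407452 acres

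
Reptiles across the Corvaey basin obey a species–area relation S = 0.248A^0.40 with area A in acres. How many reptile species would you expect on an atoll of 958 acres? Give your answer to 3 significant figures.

3.86

S = 0.248 × 958^0.4
ln S = ln 0.248 + 0.4 × ln 958 = -1.3943 + 0.4 × 6.8648 = 1.3516
S = e^1.3516 ≈ 3.864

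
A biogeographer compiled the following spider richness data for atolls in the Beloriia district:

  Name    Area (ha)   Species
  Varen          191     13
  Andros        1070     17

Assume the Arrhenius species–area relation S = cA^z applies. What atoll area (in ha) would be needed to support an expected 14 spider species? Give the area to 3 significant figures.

307 ha

z = ln(17/13) / ln(1070/191) = 0.2683 / 1.7231 = 0.1557
c = 13 / 191^0.1557 = 13 / 2.265 = 5.739
A = (14/5.739)^(1/0.1557) ⇒ ln A = ln(2.44)/0.1557 = 5.7283
A = e^5.7283 ≈ 307.4 ha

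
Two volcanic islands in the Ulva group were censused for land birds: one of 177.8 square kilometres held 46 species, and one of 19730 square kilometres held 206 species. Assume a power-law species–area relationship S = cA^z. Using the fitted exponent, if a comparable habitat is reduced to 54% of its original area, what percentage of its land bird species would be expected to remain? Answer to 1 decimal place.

82.2%

z = ln(206/46) / ln(19730/177.8) = 1.4992 / 4.7092 = 0.3184
S_new/S_old = (A_new/A_old)^z = 0.54^0.3184 = exp(0.3184 × -0.6162) = 0.8219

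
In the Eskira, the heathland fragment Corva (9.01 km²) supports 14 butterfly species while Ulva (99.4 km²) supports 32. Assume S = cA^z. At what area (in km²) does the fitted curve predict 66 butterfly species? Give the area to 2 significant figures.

z = ln(32/14) / ln(99.4/9.01) = 0.8267 / 2.4008 = 0.3443
c = 14 / 9.01^0.3443 = 14 / 2.132 = 6.567
A = (66/6.567)^(1/0.3443) ⇒ ln A = ln(10.05)/0.3443 = 6.7015
A = e^6.7015 ≈ 813.7 km²

810 km²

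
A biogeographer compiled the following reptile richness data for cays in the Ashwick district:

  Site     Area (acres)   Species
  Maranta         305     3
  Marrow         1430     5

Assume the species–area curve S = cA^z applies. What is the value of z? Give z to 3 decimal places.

0.331

Taking logs: ln S = ln c + z ln A, so z = (ln S₂ − ln S₁)/(ln A₂ − ln A₁).
z = ln(5/3) / ln(1430/305) = ln(1.667) / ln(4.689) = 0.5108 / 1.5451 = 0.3306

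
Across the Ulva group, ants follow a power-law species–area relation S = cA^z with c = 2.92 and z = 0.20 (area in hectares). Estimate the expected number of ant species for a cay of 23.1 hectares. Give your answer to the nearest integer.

5

S = 2.92 × 23.1^0.2
ln S = ln 2.92 + 0.2 × ln 23.1 = 1.0716 + 0.2 × 3.1398 = 1.6996
S = e^1.6996 ≈ 5.471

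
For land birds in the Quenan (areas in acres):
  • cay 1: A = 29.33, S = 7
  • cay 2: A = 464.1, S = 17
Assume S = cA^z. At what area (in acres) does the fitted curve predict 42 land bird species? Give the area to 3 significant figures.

z = ln(17/7) / ln(464.1/29.33) = 0.8873 / 2.7615 = 0.3213
c = 7 / 29.33^0.3213 = 7 / 2.961 = 2.364
A = (42/2.364)^(1/0.3213) ⇒ ln A = ln(17.77)/0.3213 = 8.9550
A = e^8.9550 ≈ 7746 acres

7750 acres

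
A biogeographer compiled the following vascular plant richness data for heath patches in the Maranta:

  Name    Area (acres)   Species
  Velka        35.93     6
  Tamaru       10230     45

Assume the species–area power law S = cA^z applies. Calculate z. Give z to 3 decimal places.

0.357

Taking logs: ln S = ln c + z ln A, so z = (ln S₂ − ln S₁)/(ln A₂ − ln A₁).
z = ln(45/6) / ln(10230/35.93) = ln(7.5) / ln(284.7) = 2.0149 / 5.6515 = 0.3565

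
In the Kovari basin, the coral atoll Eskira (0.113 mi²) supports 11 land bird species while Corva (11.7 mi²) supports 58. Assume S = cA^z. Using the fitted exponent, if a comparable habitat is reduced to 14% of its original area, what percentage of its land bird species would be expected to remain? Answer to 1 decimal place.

z = ln(58/11) / ln(11.7/0.113) = 1.6625 / 4.6400 = 0.3583
S_new/S_old = (A_new/A_old)^z = 0.14^0.3583 = exp(0.3583 × -1.9661) = 0.4944

49.4%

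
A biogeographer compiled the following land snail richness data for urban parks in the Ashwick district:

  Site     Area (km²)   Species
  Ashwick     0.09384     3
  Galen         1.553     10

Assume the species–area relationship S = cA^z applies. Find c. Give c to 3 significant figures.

8.28

z = ln(S₂/S₁) / ln(A₂/A₁) = ln(10/3) / ln(1.553/0.09384) = 1.2040 / 2.8064 = 0.4290
c = S₁ / A₁^z = 3 / 0.09384^0.4290 = 3 / 0.3624 = 8.279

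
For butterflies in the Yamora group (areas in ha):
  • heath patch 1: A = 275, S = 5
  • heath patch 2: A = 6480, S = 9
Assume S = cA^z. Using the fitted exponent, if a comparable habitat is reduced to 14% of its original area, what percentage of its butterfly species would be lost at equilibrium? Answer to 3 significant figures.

30.6%

z = ln(9/5) / ln(6480/275) = 0.5878 / 3.1597 = 0.1860
S_new/S_old = (A_new/A_old)^z = 0.14^0.1860 = exp(0.1860 × -1.9661) = 0.6937
Fraction lost = 1 − 0.6937 = 0.3063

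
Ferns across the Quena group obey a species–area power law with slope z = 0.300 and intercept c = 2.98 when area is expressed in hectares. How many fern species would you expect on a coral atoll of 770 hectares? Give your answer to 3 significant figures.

21.9

S = 2.98 × 770^0.3
ln S = ln 2.98 + 0.3 × ln 770 = 1.0919 + 0.3 × 6.6464 = 3.0858
S = e^3.0858 ≈ 21.89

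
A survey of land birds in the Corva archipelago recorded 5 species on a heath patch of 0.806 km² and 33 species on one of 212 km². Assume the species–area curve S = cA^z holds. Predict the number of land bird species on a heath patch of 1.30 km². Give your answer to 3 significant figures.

z = ln(33/5) / ln(212/0.806) = 1.8871 / 5.5723 = 0.3387
c = 5 / 0.806^0.3387 = 5 / 0.9296 = 5.379
S₃ = 5.379 × 1.3^0.3387 = 5.379 × 1.093 ≈ 5.879

5.88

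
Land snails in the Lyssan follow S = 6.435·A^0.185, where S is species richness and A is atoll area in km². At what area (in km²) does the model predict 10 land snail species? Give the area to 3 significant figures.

10 = 6.435 × A^0.185  ⇒  A^0.185 = 10/6.435 = 1.554
ln A = ln(1.554) / 0.185 = 0.4408 / 0.185 = 2.3829
A = e^2.3829 ≈ 10.84 km²

10.8 km²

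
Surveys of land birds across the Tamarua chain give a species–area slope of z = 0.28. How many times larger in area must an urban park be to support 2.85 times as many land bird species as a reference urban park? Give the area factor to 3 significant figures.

(A₂/A₁)^0.28 = 2.85, so A₂/A₁ = 2.85^(1/0.28) = 2.85^3.571
ln(A₂/A₁) = ln 2.85 / 0.28 = 1.0473 / 0.28 = 3.7404
A₂/A₁ = e^3.7404 ≈ 42.12

42.1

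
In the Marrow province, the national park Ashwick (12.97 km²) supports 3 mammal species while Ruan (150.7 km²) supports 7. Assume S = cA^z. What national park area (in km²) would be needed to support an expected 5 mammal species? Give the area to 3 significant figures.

z = ln(7/3) / ln(150.7/12.97) = 0.8473 / 2.4527 = 0.3455
c = 3 / 12.97^0.3455 = 3 / 2.424 = 1.238
A = (5/1.238)^(1/0.3455) ⇒ ln A = ln(4.039)/0.3455 = 4.0413
A = e^4.0413 ≈ 56.9 km²

56.9 km²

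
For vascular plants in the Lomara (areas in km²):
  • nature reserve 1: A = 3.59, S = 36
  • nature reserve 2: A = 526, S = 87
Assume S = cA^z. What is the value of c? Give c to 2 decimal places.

z = ln(S₂/S₁) / ln(A₂/A₁) = ln(87/36) / ln(526/3.59) = 0.8824 / 4.9871 = 0.1769
c = S₁ / A₁^z = 36 / 3.59^0.1769 = 36 / 1.254 = 28.71

28.71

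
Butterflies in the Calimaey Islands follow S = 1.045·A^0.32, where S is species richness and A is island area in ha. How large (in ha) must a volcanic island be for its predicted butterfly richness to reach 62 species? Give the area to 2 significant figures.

350000 ha

62 = 1.045 × A^0.32  ⇒  A^0.32 = 62/1.045 = 59.33
ln A = ln(59.33) / 0.32 = 4.0831 / 0.32 = 12.7597
A = e^12.7597 ≈ 347925 ha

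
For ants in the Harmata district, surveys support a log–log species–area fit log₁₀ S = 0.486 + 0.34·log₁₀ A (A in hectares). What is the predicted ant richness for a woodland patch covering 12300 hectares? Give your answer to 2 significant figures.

75

S = 3.062 × 12300^0.34
ln S = ln 3.062 + 0.34 × ln 12300 = 1.1191 + 0.34 × 9.4174 = 4.3210
S = e^4.3210 ≈ 75.26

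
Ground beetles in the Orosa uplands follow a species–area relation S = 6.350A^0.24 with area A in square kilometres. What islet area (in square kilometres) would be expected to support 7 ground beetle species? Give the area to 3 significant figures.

7 = 6.35 × A^0.24  ⇒  A^0.24 = 7/6.35 = 1.102
ln A = ln(1.102) / 0.24 = 0.0975 / 0.24 = 0.4061
A = e^0.4061 ≈ 1.501 square kilometres

1.50 square kilometres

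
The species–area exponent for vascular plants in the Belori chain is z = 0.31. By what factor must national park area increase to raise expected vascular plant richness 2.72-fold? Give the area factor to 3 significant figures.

(A₂/A₁)^0.31 = 2.72, so A₂/A₁ = 2.72^(1/0.31) = 2.72^3.226
ln(A₂/A₁) = ln 2.72 / 0.31 = 1.0006 / 0.31 = 3.2278
A₂/A₁ = e^3.2278 ≈ 25.23

25.2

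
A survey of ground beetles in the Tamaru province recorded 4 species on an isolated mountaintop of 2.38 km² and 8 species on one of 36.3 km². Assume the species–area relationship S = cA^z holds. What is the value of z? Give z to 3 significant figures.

Taking logs: ln S = ln c + z ln A, so z = (ln S₂ − ln S₁)/(ln A₂ − ln A₁).
z = ln(8/4) / ln(36.3/2.38) = ln(2) / ln(15.25) = 0.6931 / 2.7247 = 0.2544

0.254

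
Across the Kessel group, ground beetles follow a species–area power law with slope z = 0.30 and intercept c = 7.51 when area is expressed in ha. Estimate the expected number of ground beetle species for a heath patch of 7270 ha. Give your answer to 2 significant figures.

110

S = 7.51 × 7270^0.3 = 7.51 × 14.4 ≈ 108.2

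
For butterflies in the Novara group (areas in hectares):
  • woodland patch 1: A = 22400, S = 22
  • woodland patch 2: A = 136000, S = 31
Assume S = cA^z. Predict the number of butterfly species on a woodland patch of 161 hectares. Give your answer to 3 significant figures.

8.61

z = ln(31/22) / ln(136000/22400) = 0.3429 / 1.8036 = 0.1901
c = 22 / 22400^0.1901 = 22 / 6.717 = 3.275
S₃ = 3.275 × 161^0.1901 = 3.275 × 2.628 ≈ 8.607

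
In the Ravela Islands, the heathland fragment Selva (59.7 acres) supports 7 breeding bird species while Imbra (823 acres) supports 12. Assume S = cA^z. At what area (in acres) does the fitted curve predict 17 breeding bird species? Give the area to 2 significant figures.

z = ln(12/7) / ln(823/59.7) = 0.5390 / 2.6236 = 0.2054
c = 7 / 59.7^0.2054 = 7 / 2.317 = 3.022
A = (17/3.022)^(1/0.2054) ⇒ ln A = ln(5.626)/0.2054 = 8.4084
A = e^8.4084 ≈ 4484 acres

4500 acres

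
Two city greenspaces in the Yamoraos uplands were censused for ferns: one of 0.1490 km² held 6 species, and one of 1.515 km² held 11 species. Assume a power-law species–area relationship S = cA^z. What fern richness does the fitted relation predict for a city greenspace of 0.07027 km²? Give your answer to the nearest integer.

z = ln(11/6) / ln(1.515/0.149) = 0.6061 / 2.3192 = 0.2614
c = 6 / 0.149^0.2614 = 6 / 0.608 = 9.868
S₃ = 9.868 × 0.07027^0.2614 = 9.868 × 0.4996 ≈ 4.93

5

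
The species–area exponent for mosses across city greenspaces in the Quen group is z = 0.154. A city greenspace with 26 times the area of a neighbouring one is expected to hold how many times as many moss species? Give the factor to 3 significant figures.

S₂/S₁ = (A₂/A₁)^z = 26^0.154
ln(S₂/S₁) = 0.154 × ln 26 = 0.154 × 3.2581 = 0.5017
S₂/S₁ = e^0.5017 ≈ 1.652

1.65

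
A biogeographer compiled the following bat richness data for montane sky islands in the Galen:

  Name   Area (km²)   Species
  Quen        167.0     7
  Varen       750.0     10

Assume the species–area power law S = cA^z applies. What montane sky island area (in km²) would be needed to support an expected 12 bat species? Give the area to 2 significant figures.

z = ln(10/7) / ln(750/167) = 0.3567 / 1.5021 = 0.2375
c = 7 / 167^0.2375 = 7 / 3.371 = 2.076
A = (12/2.076)^(1/0.2375) ⇒ ln A = ln(5.779)/0.2375 = 7.3879
A = e^7.3879 ≈ 1616 km²

1600 km²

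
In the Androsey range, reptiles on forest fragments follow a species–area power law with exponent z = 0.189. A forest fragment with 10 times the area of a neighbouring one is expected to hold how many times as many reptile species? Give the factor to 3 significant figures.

1.55

S₂/S₁ = (A₂/A₁)^z = 10^0.189
ln(S₂/S₁) = 0.189 × ln 10 = 0.189 × 2.3026 = 0.4352
S₂/S₁ = e^0.4352 ≈ 1.545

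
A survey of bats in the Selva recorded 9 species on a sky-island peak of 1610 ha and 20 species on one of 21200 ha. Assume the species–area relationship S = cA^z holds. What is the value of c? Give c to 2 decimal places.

z = ln(S₂/S₁) / ln(A₂/A₁) = ln(20/9) / ln(21200/1610) = 0.7985 / 2.5778 = 0.3098
c = S₁ / A₁^z = 9 / 1610^0.3098 = 9 / 9.848 = 0.9138

0.91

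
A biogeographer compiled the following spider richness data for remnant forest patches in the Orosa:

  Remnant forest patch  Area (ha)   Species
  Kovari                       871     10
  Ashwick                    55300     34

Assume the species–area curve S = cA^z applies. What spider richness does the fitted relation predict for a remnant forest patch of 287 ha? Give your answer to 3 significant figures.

z = ln(34/10) / ln(55300/871) = 1.2238 / 4.1509 = 0.2948
c = 10 / 871^0.2948 = 10 / 7.358 = 1.359
S₃ = 1.359 × 287^0.2948 = 1.359 × 5.304 ≈ 7.209

7.21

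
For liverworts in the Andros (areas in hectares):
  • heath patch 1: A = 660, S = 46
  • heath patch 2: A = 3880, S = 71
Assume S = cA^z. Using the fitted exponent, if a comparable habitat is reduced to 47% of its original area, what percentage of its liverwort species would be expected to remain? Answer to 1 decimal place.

z = ln(71/46) / ln(3880/660) = 0.4340 / 1.7714 = 0.2450
S_new/S_old = (A_new/A_old)^z = 0.47^0.2450 = exp(0.2450 × -0.7550) = 0.8311

83.1%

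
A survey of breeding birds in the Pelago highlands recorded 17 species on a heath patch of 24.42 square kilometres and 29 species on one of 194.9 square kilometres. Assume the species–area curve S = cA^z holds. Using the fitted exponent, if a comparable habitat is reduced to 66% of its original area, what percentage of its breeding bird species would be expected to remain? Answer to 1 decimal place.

89.9%

z = ln(29/17) / ln(194.9/24.42) = 0.5341 / 2.0771 = 0.2571
S_new/S_old = (A_new/A_old)^z = 0.66^0.2571 = exp(0.2571 × -0.4155) = 0.8987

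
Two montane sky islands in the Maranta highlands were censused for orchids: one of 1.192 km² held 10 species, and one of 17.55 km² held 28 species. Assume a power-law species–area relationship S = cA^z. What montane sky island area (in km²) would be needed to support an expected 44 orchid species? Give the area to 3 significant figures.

z = ln(28/10) / ln(17.55/1.192) = 1.0296 / 2.6894 = 0.3828
c = 10 / 1.192^0.3828 = 10 / 1.07 = 9.35
A = (44/9.35)^(1/0.3828) ⇒ ln A = ln(4.706)/0.3828 = 4.0457
A = e^4.0457 ≈ 57.15 km²

57.1 km²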